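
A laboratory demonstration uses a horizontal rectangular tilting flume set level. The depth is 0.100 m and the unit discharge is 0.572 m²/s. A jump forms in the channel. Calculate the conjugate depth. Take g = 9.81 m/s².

V₁ = q/y₁ = 0.572/0.100 = 5.72 m/s. Fr₁ = V₁/√(g·y₁) = 5.72/√(9.81×0.100) = 5.78.
Bélanger equation: y₂/y₁ = ½[√(1 + 8Fr₁²) − 1] = ½[√267.8 − 1] = 7.68.
y₂ = 7.68 × 0.100 = 0.768 m.

y₂ = 0.768 m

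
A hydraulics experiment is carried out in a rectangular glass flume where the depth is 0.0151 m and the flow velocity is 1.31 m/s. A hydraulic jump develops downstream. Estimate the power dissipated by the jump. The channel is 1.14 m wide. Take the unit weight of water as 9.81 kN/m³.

P = 0.00717 kW

Fr₁ = V₁/√(g·y₁) = 1.31/√(9.81×0.0151) = 3.40.
Conjugate-depth relation: y₂/y₁ = ½[√(1 + 8Fr₁²) − 1] = ½[√93.68 − 1] = 4.34.
y₂ = 4.34 × 0.0151 = 0.0655 m.
Head loss: ΔE = (y₂ − y₁)³/(4y₁y₂) = (0.0655 − 0.0151)³/(4×0.0151×0.0655) = 0.000128/0.00396 = 0.0324 m.
q = V₁·y₁ = 1.31 × 0.0151 = 0.0198 m²/s. Q = q·b = 0.0198 × 1.14 = 0.0226 m³/s. P = γ·Q·ΔE = 9.81 × 0.0226 × 0.0324 = 0.00717 kW.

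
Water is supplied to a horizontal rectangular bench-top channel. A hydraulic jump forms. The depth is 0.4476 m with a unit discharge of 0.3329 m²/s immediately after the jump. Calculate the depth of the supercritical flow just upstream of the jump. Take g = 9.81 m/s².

y₁ = 0.09332 m

V₂ = q/y₂ = 0.3329/0.4476 = 0.7437 m/s; Fr₂ = V₂/√(g·y₂) = 0.3549.
From the momentum equation (using Fr₂), y₁/y₂ = ½[√(1 + 8Fr₂²) − 1] = ½[√2.0078 − 1] = 0.2085.
y₁ = 0.2085 × 0.4476 = 0.09332 m.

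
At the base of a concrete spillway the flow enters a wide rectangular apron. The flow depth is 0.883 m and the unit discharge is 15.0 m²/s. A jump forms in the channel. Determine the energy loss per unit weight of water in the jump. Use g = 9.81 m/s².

V₁ = q/y₁ = 15.0/0.883 = 17.0 m/s. Fr₁ = V₁/√(g·y₁) = 17.0/√(9.81×0.883) = 5.77.
Sequent-depth ratio: y₂/y₁ = ½[√(1 + 8Fr₁²) − 1] = ½[√267.5 − 1] = 7.68.
y₂ = 7.68 × 0.883 = 6.78 m.
Head loss: ΔE = (y₂ − y₁)³/(4y₁y₂) = (6.78 − 0.883)³/(4×0.883×6.78) = 205/23.9 = 8.56 m.

ΔE = 8.56 m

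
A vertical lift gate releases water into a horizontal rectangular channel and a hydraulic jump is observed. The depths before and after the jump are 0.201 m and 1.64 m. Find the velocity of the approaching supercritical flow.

V₁ = 8.58 m/s

For a rectangular channel the momentum equation gives q² = ½·g·y₁·y₂·(y₁ + y₂) = ½×9.81×0.201×1.64×1.84 = 2.98.
q = √2.98 = 1.73 m²/s.
V₁ = q/y₁ = 1.73/0.201 = 8.58 m/s.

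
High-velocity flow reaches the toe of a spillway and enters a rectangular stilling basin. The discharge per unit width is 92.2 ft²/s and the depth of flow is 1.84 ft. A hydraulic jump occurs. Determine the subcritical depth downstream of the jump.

V₁ = q/y₁ = 92.2/1.84 = 50.1 ft/s. Fr₁ = V₁/√(g·y₁) = 50.1/√(32.2×1.84) = 6.51.
Conjugate-depth relation: y₂/y₁ = ½[√(1 + 8Fr₁²) − 1] = ½[√340.0 − 1] = 8.72.
y₂ = 8.72 × 1.84 = 16.0 ft.

y₂ = 16.0 ft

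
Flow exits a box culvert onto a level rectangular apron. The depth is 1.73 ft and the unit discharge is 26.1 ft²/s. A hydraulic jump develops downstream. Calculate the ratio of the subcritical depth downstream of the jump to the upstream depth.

V₁ = q/y₁ = 26.1/1.73 = 15.1 ft/s. Fr₁ = V₁/√(g·y₁) = 15.1/√(32.2×1.73) = 2.02.
Sequent-depth ratio: y₂/y₁ = ½[√(1 + 8Fr₁²) − 1] = ½[√33.69 − 1] = 2.40.

y₂/y₁ = 2.40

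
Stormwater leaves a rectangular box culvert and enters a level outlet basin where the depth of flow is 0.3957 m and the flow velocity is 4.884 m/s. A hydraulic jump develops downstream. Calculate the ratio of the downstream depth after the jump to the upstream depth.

Fr₁ = V₁/√(g·y₁) = 4.884/√(9.81×0.3957) = 2.479.
From the momentum equation for a rectangular channel, y₂/y₁ = ½[√(1 + 8Fr₁²) − 1] = ½[√50.159 − 1] = 3.041.

y₂/y₁ = 3.041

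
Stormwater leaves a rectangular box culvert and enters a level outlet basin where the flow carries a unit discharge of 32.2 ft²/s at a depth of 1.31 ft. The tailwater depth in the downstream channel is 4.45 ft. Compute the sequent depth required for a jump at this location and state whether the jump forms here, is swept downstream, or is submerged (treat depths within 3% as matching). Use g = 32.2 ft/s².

y₂ = 6.39 ft; the jump is swept downstream

V₁ = q/y₁ = 32.2/1.31 = 24.6 ft/s. Fr₁ = V₁/√(g·y₁) = 24.6/√(32.2×1.31) = 3.78.
Bélanger equation: y₂/y₁ = ½[√(1 + 8Fr₁²) − 1] = ½[√115.6 − 1] = 4.88.
y₂ = 4.88 × 1.31 = 6.39 ft.
Tailwater y_tw = 4.45 ft: y_tw < y₂, so the jump is swept downstream.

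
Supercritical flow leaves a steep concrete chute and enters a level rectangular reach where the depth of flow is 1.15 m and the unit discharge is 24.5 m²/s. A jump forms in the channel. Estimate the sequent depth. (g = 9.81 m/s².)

V₁ = q/y₁ = 24.5/1.15 = 21.3 m/s. Fr₁ = V₁/√(g·y₁) = 21.3/√(9.81×1.15) = 6.34.
Sequent-depth ratio: y₂/y₁ = ½[√(1 + 8Fr₁²) − 1] = ½[√322.9 − 1] = 8.48.
y₂ = 8.48 × 1.15 = 9.76 m.

y₂ = 9.76 m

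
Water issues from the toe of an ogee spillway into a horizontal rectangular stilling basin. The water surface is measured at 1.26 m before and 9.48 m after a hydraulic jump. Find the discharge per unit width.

q = 25.1 m²/s

For a rectangular channel the momentum equation gives q² = ½·g·y₁·y₂·(y₁ + y₂) = ½×9.81×1.26×9.48×10.7 = 629.
q = √629 = 25.1 m²/s.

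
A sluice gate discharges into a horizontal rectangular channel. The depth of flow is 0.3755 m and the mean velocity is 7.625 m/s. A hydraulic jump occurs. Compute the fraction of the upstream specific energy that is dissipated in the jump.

ΔE/E₁ = 0.388 (38.8%)

Fr₁ = V₁/√(g·y₁) = 7.625/√(9.81×0.3755) = 3.973.
By Bélanger, y₂/y₁ = ½[√(1 + 8Fr₁²) − 1] = ½[√127.27 − 1] = 5.141.
y₂ = 5.141 × 0.3755 = 1.930 m.
E₁ = y₁ + V₁²/2g = 3.339 m. ΔE = (y₂ − y₁)³/(4y₁y₂) = 1.296 m. ΔE/E₁ = 1.296/3.339 = 0.388.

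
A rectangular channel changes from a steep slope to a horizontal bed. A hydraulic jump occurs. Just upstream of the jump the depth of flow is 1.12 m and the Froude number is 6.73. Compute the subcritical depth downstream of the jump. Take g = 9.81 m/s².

y₂ = 10.1 m

Fr₁ = 6.73 (given).
From the momentum equation for a rectangular channel, y₂/y₁ = ½[√(1 + 8Fr₁²) − 1] = ½[√363.3 − 1] = 9.03.
y₂ = 9.03 × 1.12 = 10.1 m.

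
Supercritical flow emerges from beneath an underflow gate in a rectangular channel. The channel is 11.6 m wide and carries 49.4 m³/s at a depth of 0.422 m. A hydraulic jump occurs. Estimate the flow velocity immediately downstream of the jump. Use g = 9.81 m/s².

q = Q/b = 49.4/11.6 = 4.26 m²/s; V₁ = q/y₁ = 10.1 m/s. Fr₁ = V₁/√(g·y₁) = 4.96.
Bélanger equation: y₂/y₁ = ½[√(1 + 8Fr₁²) − 1] = ½[√197.8 − 1] = 6.53.
y₂ = 6.53 × 0.422 = 2.76 m.
V₂ = q/y₂ = 4.26/2.76 = 1.54 m/s.

V₂ = 1.54 m/s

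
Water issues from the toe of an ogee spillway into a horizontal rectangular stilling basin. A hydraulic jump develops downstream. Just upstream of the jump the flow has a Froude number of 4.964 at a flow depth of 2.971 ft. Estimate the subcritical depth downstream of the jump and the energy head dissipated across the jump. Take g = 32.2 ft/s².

y₂ = 19.42 ft; ΔE = 19.30 ft

Fr₁ = 4.964 (given).
By Bélanger, y₂/y₁ = ½[√(1 + 8Fr₁²) − 1] = ½[√198.13 − 1] = 6.538.
y₂ = 6.538 × 2.971 = 19.42 ft.
V₁ = Fr₁·√(g·y₁) = 4.964×√(32.2×2.971) = 48.55 ft/s; q = V₁·y₁ = 144.2 ft²/s. V₂ = q/y₂ = 144.2/19.42 = 7.426 ft/s. E₁ = y₁ + V₁²/2g = 39.58 ft; E₂ = y₂ + V₂²/2g = 20.28 ft. ΔE = E₁ − E₂ = 19.30 ft.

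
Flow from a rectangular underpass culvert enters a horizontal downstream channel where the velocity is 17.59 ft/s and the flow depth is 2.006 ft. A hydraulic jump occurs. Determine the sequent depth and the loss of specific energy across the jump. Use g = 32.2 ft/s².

Fr₁ = V₁/√(g·y₁) = 17.59/√(32.2×2.006) = 2.189.
Sequent-depth ratio: y₂/y₁ = ½[√(1 + 8Fr₁²) − 1] = ½[√39.321 − 1] = 2.635.
y₂ = 2.635 × 2.006 = 5.286 ft.
Head loss: ΔE = (y₂ − y₁)³/(4y₁y₂) = (5.286 − 2.006)³/(4×2.006×5.286) = 35.30/42.42 = 0.8322 ft.

y₂ = 5.286 ft; ΔE = 0.8322 ft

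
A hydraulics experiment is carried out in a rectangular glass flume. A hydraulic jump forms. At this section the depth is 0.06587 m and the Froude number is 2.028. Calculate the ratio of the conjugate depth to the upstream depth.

y₂/y₁ = 2.411

Fr₁ = 2.028 (given).
Conjugate-depth relation: y₂/y₁ = ½[√(1 + 8Fr₁²) − 1] = ½[√33.902 − 1] = 2.411.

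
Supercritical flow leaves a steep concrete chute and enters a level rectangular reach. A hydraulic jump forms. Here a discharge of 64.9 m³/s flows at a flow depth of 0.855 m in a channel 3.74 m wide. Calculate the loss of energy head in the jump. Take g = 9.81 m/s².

ΔE = 13.6 m

q = Q/b = 64.9/3.74 = 17.4 m²/s; V₁ = q/y₁ = 20.3 m/s. Fr₁ = V₁/√(g·y₁) = 7.01.
By Bélanger, y₂/y₁ = ½[√(1 + 8Fr₁²) − 1] = ½[√393.9 − 1] = 9.42.
y₂ = 9.42 × 0.855 = 8.06 m.
Head loss: ΔE = (y₂ − y₁)³/(4y₁y₂) = (8.06 − 0.855)³/(4×0.855×8.06) = 374/27.6 = 13.6 m.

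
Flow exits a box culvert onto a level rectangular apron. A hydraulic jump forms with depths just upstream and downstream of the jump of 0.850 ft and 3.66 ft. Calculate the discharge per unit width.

q = 15.0 ft²/s

For a rectangular channel the momentum equation gives q² = ½·g·y₁·y₂·(y₁ + y₂) = ½×32.2×0.850×3.66×4.51 = 226.
q = √226 = 15.0 ft²/s.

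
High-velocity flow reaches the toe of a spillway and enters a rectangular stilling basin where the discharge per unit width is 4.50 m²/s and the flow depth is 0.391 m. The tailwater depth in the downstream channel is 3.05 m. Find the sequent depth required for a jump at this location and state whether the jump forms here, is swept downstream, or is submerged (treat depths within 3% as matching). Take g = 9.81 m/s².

V₁ = q/y₁ = 4.50/0.391 = 11.5 m/s. Fr₁ = V₁/√(g·y₁) = 11.5/√(9.81×0.391) = 5.88.
From the momentum equation for a rectangular channel, y₂/y₁ = ½[√(1 + 8Fr₁²) − 1] = ½[√277.3 − 1] = 7.83.
y₂ = 7.83 × 0.391 = 3.06 m.
Tailwater y_tw = 3.05 m: y_tw ≈ y₂, so the jump forms here.

y₂ = 3.06 m; the jump forms here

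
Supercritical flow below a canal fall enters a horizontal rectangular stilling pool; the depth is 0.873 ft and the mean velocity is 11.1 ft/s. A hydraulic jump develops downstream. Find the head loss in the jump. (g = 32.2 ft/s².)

ΔE = 0.296 ft

Fr₁ = V₁/√(g·y₁) = 11.1/√(32.2×0.873) = 2.09.
From the momentum equation for a rectangular channel, y₂/y₁ = ½[√(1 + 8Fr₁²) − 1] = ½[√36.06 − 1] = 2.50.
y₂ = 2.50 × 0.873 = 2.18 ft.
Head loss: ΔE = (y₂ − y₁)³/(4y₁y₂) = (2.18 − 0.873)³/(4×0.873×2.18) = 2.26/7.63 = 0.296 ft.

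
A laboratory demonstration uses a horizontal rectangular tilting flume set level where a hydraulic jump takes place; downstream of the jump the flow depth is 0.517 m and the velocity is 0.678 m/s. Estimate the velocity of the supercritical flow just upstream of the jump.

Fr₂ = V₂/√(g·y₂) = 0.678/√(9.81×0.517) = 0.301.
From the momentum equation (using Fr₂), y₁/y₂ = ½[√(1 + 8Fr₂²) − 1] = ½[√1.725 − 1] = 0.157.
y₁ = 0.157 × 0.517 = 0.0810 m.
V₁ = q/y₁ = 0.351/0.0810 = 4.33 m/s.

V₁ = 4.33 m/s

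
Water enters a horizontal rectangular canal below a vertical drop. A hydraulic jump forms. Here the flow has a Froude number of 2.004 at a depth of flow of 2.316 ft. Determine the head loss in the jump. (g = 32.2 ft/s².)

ΔE = 0.6369 ft

Fr₁ = 2.004 (given).
By Bélanger, y₂/y₁ = ½[√(1 + 8Fr₁²) − 1] = ½[√33.128 − 1] = 2.378.
y₂ = 2.378 × 2.316 = 5.507 ft.
Head loss: ΔE = (y₂ − y₁)³/(4y₁y₂) = (5.507 − 2.316)³/(4×2.316×5.507) = 32.50/51.02 = 0.6369 ft.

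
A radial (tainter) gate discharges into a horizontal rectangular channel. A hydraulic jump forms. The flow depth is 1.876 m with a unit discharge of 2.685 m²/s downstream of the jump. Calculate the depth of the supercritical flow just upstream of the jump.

V₂ = q/y₂ = 2.685/1.876 = 1.431 m/s; Fr₂ = V₂/√(g·y₂) = 0.3336.
Since the conjugate-depth ratio holds either way, y₁/y₂ = ½[√(1 + 8Fr₂²) − 1] = ½[√1.8905 − 1] = 0.1875.
y₁ = 0.1875 × 1.876 = 0.3517 m.

y₁ = 0.3517 m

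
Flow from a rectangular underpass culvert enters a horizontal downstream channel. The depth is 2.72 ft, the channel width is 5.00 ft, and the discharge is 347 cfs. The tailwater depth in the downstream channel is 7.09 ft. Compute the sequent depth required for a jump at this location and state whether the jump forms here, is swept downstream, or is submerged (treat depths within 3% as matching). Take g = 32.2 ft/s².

q = Q/b = 347/5.00 = 69.4 ft²/s; V₁ = q/y₁ = 25.5 ft/s. Fr₁ = V₁/√(g·y₁) = 2.73.
Bélanger equation: y₂/y₁ = ½[√(1 + 8Fr₁²) − 1] = ½[√60.46 − 1] = 3.39.
y₂ = 3.39 × 2.72 = 9.22 ft.
Tailwater y_tw = 7.09 ft: y_tw < y₂, so the jump is swept downstream.

y₂ = 9.22 ft; the jump is swept downstream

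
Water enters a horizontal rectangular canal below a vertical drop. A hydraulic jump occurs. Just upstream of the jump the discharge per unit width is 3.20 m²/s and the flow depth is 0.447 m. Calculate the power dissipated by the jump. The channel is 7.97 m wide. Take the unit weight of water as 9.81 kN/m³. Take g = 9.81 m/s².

V₁ = q/y₁ = 3.20/0.447 = 7.16 m/s. Fr₁ = V₁/√(g·y₁) = 7.16/√(9.81×0.447) = 3.42.
Bélanger equation: y₂/y₁ = ½[√(1 + 8Fr₁²) − 1] = ½[√94.50 − 1] = 4.36.
y₂ = 4.36 × 0.447 = 1.95 m.
V₂ = q/y₂ = 3.20/1.95 = 1.64 m/s. E₁ = y₁ + V₁²/2g = 3.06 m; E₂ = y₂ + V₂²/2g = 2.09 m. ΔE = E₁ − E₂ = 0.973 m.
Q = q·b = 3.20 × 7.97 = 25.5 m³/s. P = γ·Q·ΔE = 9.81 × 25.5 × 0.973 = 243 kW.

P = 243 kW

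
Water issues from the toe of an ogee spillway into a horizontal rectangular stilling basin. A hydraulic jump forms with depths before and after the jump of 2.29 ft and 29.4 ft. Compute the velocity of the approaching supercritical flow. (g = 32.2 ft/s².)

V₁ = 80.9 ft/s

For a rectangular channel the momentum equation gives q² = ½·g·y₁·y₂·(y₁ + y₂) = ½×32.2×2.29×29.4×31.7 = 34350.
q = √34350 = 185 ft²/s.
V₁ = q/y₁ = 185/2.29 = 80.9 ft/s.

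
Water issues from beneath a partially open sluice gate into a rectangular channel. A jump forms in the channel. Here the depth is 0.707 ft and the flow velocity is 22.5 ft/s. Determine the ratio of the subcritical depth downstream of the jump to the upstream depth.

y₂/y₁ = 6.19

Fr₁ = V₁/√(g·y₁) = 22.5/√(32.2×0.707) = 4.72.
Bélanger equation: y₂/y₁ = ½[√(1 + 8Fr₁²) − 1] = ½[√178.9 − 1] = 6.19.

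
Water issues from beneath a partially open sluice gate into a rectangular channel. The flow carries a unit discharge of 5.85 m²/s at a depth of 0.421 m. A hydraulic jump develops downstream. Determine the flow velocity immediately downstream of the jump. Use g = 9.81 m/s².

V₁ = q/y₁ = 5.85/0.421 = 13.9 m/s. Fr₁ = V₁/√(g·y₁) = 13.9/√(9.81×0.421) = 6.84.
From the momentum equation for a rectangular channel, y₂/y₁ = ½[√(1 + 8Fr₁²) − 1] = ½[√375.0 − 1] = 9.18.
y₂ = 9.18 × 0.421 = 3.87 m.
V₂ = q/y₂ = 5.85/3.87 = 1.51 m/s.

V₂ = 1.51 m/s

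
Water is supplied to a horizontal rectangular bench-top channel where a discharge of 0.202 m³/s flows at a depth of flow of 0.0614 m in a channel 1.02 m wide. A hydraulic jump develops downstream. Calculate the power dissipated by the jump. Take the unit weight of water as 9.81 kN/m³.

P = 0.479 kW

q = Q/b = 0.202/1.02 = 0.198 m²/s; V₁ = q/y₁ = 3.23 m/s. Fr₁ = V₁/√(g·y₁) = 4.16.
Bélanger equation: y₂/y₁ = ½[√(1 + 8Fr₁²) − 1] = ½[√139.2 − 1] = 5.40.
y₂ = 5.40 × 0.0614 = 0.331 m.
V₂ = q/y₂ = 0.198/0.331 = 0.597 m/s. E₁ = y₁ + V₁²/2g = 0.592 m; E₂ = y₂ + V₂²/2g = 0.350 m. ΔE = E₁ − E₂ = 0.242 m.
P = γ·Q·ΔE = 9.81 × 0.202 × 0.242 = 0.479 kW.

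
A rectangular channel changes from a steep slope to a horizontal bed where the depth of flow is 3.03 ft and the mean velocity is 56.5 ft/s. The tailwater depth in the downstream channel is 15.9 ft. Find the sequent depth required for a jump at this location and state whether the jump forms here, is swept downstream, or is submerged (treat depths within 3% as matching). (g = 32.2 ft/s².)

Fr₁ = V₁/√(g·y₁) = 56.5/√(32.2×3.03) = 5.72.
From the momentum equation for a rectangular channel, y₂/y₁ = ½[√(1 + 8Fr₁²) − 1] = ½[√262.8 − 1] = 7.60.
y₂ = 7.60 × 3.03 = 23.0 ft.
Tailwater y_tw = 15.9 ft: y_tw < y₂, so the jump is swept downstream.

y₂ = 23.0 ft; the jump is swept downstream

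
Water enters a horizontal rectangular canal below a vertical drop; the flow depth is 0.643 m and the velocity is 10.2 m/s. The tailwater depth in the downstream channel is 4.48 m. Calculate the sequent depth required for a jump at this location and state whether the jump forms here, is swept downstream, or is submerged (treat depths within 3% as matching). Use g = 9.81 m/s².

Fr₁ = V₁/√(g·y₁) = 10.2/√(9.81×0.643) = 4.06.
Conjugate-depth relation: y₂/y₁ = ½[√(1 + 8Fr₁²) − 1] = ½[√133.0 − 1] = 5.27.
y₂ = 5.27 × 0.643 = 3.39 m.
Tailwater y_tw = 4.48 m: y_tw > y₂, so the jump is submerged.

y₂ = 3.39 m; the jump is submerged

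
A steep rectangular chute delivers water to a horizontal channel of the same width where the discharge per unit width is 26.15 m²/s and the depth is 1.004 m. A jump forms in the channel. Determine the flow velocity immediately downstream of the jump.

V₁ = q/y₁ = 26.15/1.004 = 26.05 m/s. Fr₁ = V₁/√(g·y₁) = 26.05/√(9.81×1.004) = 8.299.
Conjugate-depth relation: y₂/y₁ = ½[√(1 + 8Fr₁²) − 1] = ½[√552.01 − 1] = 11.25.
y₂ = 11.25 × 1.004 = 11.29 m.
V₂ = q/y₂ = 26.15/11.29 = 2.316 m/s.

V₂ = 2.316 m/s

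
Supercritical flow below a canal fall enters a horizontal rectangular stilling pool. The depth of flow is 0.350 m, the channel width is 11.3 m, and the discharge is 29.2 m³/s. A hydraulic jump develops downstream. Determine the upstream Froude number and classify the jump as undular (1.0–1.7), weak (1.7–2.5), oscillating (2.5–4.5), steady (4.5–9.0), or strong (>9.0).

q = Q/b = 29.2/11.3 = 2.58 m²/s; V₁ = q/y₁ = 7.38 m/s. Fr₁ = V₁/√(g·y₁) = 3.98.
Fr₁ = 3.98 lies in the oscillating range.

Fr₁ = 3.98; oscillating jump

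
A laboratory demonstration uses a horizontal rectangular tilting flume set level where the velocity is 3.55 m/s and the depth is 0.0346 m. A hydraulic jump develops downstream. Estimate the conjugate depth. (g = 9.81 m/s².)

Fr₁ = V₁/√(g·y₁) = 3.55/√(9.81×0.0346) = 6.09.
From the momentum equation for a rectangular channel, y₂/y₁ = ½[√(1 + 8Fr₁²) − 1] = ½[√298.0 − 1] = 8.13.
y₂ = 8.13 × 0.0346 = 0.281 m.

y₂ = 0.281 m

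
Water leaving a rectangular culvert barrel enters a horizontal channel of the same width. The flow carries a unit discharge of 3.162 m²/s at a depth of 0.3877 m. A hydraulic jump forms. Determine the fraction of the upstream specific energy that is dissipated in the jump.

ΔE/E₁ = 0.412 (41.2%)

V₁ = q/y₁ = 3.162/0.3877 = 8.156 m/s. Fr₁ = V₁/√(g·y₁) = 8.156/√(9.81×0.3877) = 4.182.
Bélanger equation: y₂/y₁ = ½[√(1 + 8Fr₁²) − 1] = ½[√140.91 − 1] = 5.435.
y₂ = 5.435 × 0.3877 = 2.107 m.
E₁ = y₁ + V₁²/2g = 3.778 m. ΔE = (y₂ − y₁)³/(4y₁y₂) = 1.556 m. ΔE/E₁ = 1.556/3.778 = 0.412.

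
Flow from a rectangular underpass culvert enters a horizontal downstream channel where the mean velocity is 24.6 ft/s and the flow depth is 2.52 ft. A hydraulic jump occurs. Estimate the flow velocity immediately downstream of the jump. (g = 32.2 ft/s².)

Fr₁ = V₁/√(g·y₁) = 24.6/√(32.2×2.52) = 2.73.
Sequent-depth ratio: y₂/y₁ = ½[√(1 + 8Fr₁²) − 1] = ½[√60.66 − 1] = 3.39.
y₂ = 3.39 × 2.52 = 8.55 ft.
q = V₁·y₁ = 24.6 × 2.52 = 62.0 ft²/s.
V₂ = q/y₂ = 62.0/8.55 = 7.25 ft/s.

V₂ = 7.25 ft/s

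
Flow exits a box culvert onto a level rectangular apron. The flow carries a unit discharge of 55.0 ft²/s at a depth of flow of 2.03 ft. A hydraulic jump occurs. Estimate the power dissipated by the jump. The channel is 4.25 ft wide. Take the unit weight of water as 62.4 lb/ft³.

V₁ = q/y₁ = 55.0/2.03 = 27.1 ft/s. Fr₁ = V₁/√(g·y₁) = 27.1/√(32.2×2.03) = 3.35.
From the momentum equation for a rectangular channel, y₂/y₁ = ½[√(1 + 8Fr₁²) − 1] = ½[√90.84 − 1] = 4.27.
y₂ = 4.27 × 2.03 = 8.66 ft.
Head loss: ΔE = (y₂ − y₁)³/(4y₁y₂) = (8.66 − 2.03)³/(4×2.03×8.66) = 291/70.3 = 4.14 ft.
Q = q·b = 55.0 × 4.25 = 234 cfs. P = γ·Q·ΔE/550 = 62.4 × 234 × 4.14 / 550 = 110 hp.

P = 110 hp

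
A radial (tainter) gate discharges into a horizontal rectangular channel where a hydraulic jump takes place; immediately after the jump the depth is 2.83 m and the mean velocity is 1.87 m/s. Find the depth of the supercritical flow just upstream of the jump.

Fr₂ = V₂/√(g·y₂) = 1.87/√(9.81×2.83) = 0.355.
The Bélanger relation is symmetric: y₁/y₂ = ½[√(1 + 8Fr₂²) − 1] = ½[√2.008 − 1] = 0.208.
y₁ = 0.208 × 2.83 = 0.590 m.

y₁ = 0.590 m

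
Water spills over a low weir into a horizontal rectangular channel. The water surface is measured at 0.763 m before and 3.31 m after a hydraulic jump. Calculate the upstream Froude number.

For a rectangular channel the momentum equation gives q² = ½·g·y₁·y₂·(y₁ + y₂) = ½×9.81×0.763×3.31×4.07 = 50.5.
q = √50.5 = 7.10 m²/s.
V₁ = q/y₁ = 9.31 m/s; Fr₁ = V₁/√(g·y₁) = 3.40.

Fr₁ = 3.40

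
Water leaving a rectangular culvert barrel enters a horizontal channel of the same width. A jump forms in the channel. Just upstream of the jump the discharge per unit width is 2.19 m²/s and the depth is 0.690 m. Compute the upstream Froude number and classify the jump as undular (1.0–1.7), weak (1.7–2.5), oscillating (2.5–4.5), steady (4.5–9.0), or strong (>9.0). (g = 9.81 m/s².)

V₁ = q/y₁ = 2.19/0.690 = 3.17 m/s. Fr₁ = V₁/√(g·y₁) = 3.17/√(9.81×0.690) = 1.22.
Fr₁ = 1.22 lies in the undular range.

Fr₁ = 1.22; undular jump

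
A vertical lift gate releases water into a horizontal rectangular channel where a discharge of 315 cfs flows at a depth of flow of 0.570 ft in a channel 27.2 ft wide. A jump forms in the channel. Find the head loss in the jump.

ΔE = 3.27 ft

q = Q/b = 315/27.2 = 11.6 ft²/s; V₁ = q/y₁ = 20.3 ft/s. Fr₁ = V₁/√(g·y₁) = 4.74.
Conjugate-depth relation: y₂/y₁ = ½[√(1 + 8Fr₁²) − 1] = ½[√180.9 − 1] = 6.23.
y₂ = 6.23 × 0.570 = 3.55 ft.
Head loss: ΔE = (y₂ − y₁)³/(4y₁y₂) = (3.55 − 0.570)³/(4×0.570×3.55) = 26.4/8.09 = 3.27 ft.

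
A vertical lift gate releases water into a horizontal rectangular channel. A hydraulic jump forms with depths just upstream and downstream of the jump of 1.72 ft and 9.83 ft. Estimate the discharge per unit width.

For a rectangular channel the momentum equation gives q² = ½·g·y₁·y₂·(y₁ + y₂) = ½×32.2×1.72×9.83×11.6 = 3144.
q = √3144 = 56.1 ft²/s.

q = 56.1 ft²/s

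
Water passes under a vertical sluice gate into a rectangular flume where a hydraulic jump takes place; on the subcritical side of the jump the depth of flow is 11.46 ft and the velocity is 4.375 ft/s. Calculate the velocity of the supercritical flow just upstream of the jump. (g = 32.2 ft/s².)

V₁ = 46.17 ft/s

Fr₂ = V₂/√(g·y₂) = 4.375/√(32.2×11.46) = 0.2277.
The Bélanger relation is symmetric: y₁/y₂ = ½[√(1 + 8Fr₂²) − 1] = ½[√1.4150 − 1] = 0.09476.
y₁ = 0.09476 × 11.46 = 1.086 ft.
V₁ = q/y₁ = 50.14/1.086 = 46.17 ft/s.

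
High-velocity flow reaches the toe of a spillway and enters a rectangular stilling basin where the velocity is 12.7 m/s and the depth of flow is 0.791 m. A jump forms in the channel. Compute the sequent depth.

Fr₁ = V₁/√(g·y₁) = 12.7/√(9.81×0.791) = 4.56.
Conjugate-depth relation: y₂/y₁ = ½[√(1 + 8Fr₁²) − 1] = ½[√167.3 − 1] = 5.97.
y₂ = 5.97 × 0.791 = 4.72 m.

y₂ = 4.72 m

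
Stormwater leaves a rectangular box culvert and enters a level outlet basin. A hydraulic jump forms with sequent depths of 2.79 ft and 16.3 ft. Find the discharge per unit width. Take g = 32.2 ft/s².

q = 118 ft²/s

For a rectangular channel the momentum equation gives q² = ½·g·y₁·y₂·(y₁ + y₂) = ½×32.2×2.79×16.3×19.1 = 13977.
q = √13977 = 118 ft²/s.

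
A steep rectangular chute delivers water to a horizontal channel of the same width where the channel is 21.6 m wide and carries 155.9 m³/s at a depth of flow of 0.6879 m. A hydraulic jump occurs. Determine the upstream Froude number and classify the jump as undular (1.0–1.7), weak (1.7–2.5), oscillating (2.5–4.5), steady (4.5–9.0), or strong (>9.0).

q = Q/b = 155.9/21.6 = 7.218 m²/s; V₁ = q/y₁ = 10.49 m/s. Fr₁ = V₁/√(g·y₁) = 4.039.
Fr₁ = 4.039 lies in the oscillating range.

Fr₁ = 4.039; oscillating jump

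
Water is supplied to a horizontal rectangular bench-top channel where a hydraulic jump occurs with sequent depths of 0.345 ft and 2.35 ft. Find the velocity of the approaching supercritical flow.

For a rectangular channel the momentum equation gives q² = ½·g·y₁·y₂·(y₁ + y₂) = ½×32.2×0.345×2.35×2.70 = 35.2.
q = √35.2 = 5.93 ft²/s.
V₁ = q/y₁ = 5.93/0.345 = 17.2 ft/s.

V₁ = 17.2 ft/s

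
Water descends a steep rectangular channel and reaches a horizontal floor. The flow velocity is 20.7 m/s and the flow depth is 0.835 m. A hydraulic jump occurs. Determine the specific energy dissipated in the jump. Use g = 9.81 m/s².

Fr₁ = V₁/√(g·y₁) = 20.7/√(9.81×0.835) = 7.23.
From the momentum equation for a rectangular channel, y₂/y₁ = ½[√(1 + 8Fr₁²) − 1] = ½[√419.5 − 1] = 9.74.
y₂ = 9.74 × 0.835 = 8.13 m.
q = V₁·y₁ = 20.7 × 0.835 = 17.3 m²/s. V₂ = q/y₂ = 17.3/8.13 = 2.13 m/s. E₁ = y₁ + V₁²/2g = 22.7 m; E₂ = y₂ + V₂²/2g = 8.36 m. ΔE = E₁ − E₂ = 14.3 m.

ΔE = 14.3 m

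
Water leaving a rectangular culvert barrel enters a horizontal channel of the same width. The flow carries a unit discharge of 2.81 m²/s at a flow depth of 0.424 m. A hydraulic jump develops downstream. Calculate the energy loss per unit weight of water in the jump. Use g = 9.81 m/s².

V₁ = q/y₁ = 2.81/0.424 = 6.63 m/s. Fr₁ = V₁/√(g·y₁) = 6.63/√(9.81×0.424) = 3.25.
From the momentum equation for a rectangular channel, y₂/y₁ = ½[√(1 + 8Fr₁²) − 1] = ½[√85.48 − 1] = 4.12.
y₂ = 4.12 × 0.424 = 1.75 m.
Head loss: ΔE = (y₂ − y₁)³/(4y₁y₂) = (1.75 − 0.424)³/(4×0.424×1.75) = 2.32/2.96 = 0.783 m.

ΔE = 0.783 m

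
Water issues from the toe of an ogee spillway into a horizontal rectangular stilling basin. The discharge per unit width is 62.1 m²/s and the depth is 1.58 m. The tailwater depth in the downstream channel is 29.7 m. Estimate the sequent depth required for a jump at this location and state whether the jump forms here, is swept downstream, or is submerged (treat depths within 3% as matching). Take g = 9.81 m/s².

V₁ = q/y₁ = 62.1/1.58 = 39.3 m/s. Fr₁ = V₁/√(g·y₁) = 39.3/√(9.81×1.58) = 9.98.
By Bélanger, y₂/y₁ = ½[√(1 + 8Fr₁²) − 1] = ½[√798.3 − 1] = 13.6.
y₂ = 13.6 × 1.58 = 21.5 m.
Tailwater y_tw = 29.7 m: y_tw > y₂, so the jump is submerged.

y₂ = 21.5 m; the jump is submerged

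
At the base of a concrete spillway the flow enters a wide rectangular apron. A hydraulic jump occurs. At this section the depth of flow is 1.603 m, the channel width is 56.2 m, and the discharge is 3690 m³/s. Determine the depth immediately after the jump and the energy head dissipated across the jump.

q = Q/b = 3690/56.2 = 65.66 m²/s; V₁ = q/y₁ = 40.96 m/s. Fr₁ = V₁/√(g·y₁) = 10.33.
By Bélanger, y₂/y₁ = ½[√(1 + 8Fr₁²) − 1] = ½[√854.49 − 1] = 14.12.
y₂ = 14.12 × 1.603 = 22.63 m.
Head loss: ΔE = (y₂ − y₁)³/(4y₁y₂) = (22.63 − 1.603)³/(4×1.603×22.63) = 9294/145.1 = 64.06 m.

y₂ = 22.63 m; ΔE = 64.06 m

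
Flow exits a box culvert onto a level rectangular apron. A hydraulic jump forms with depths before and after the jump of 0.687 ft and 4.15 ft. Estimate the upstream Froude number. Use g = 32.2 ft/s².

Fr₁ = 4.61

For a rectangular channel the momentum equation gives q² = ½·g·y₁·y₂·(y₁ + y₂) = ½×32.2×0.687×4.15×4.84 = 222.
q = √222 = 14.9 ft²/s.
V₁ = q/y₁ = 21.7 ft/s; Fr₁ = V₁/√(g·y₁) = 4.61.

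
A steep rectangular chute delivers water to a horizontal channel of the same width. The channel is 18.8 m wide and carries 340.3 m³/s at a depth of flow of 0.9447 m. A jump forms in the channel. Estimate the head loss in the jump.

q = Q/b = 340.3/18.8 = 18.10 m²/s; V₁ = q/y₁ = 19.16 m/s. Fr₁ = V₁/√(g·y₁) = 6.294.
Conjugate-depth relation: y₂/y₁ = ½[√(1 + 8Fr₁²) − 1] = ½[√317.92 − 1] = 8.415.
y₂ = 8.415 × 0.9447 = 7.950 m.
V₂ = q/y₂ = 18.10/7.950 = 2.277 m/s. E₁ = y₁ + V₁²/2g = 19.66 m; E₂ = y₂ + V₂²/2g = 8.214 m. ΔE = E₁ − E₂ = 11.44 m.

ΔE = 11.44 m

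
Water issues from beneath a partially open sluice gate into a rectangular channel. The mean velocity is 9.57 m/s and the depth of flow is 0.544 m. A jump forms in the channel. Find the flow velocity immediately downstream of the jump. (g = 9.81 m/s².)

Fr₁ = V₁/√(g·y₁) = 9.57/√(9.81×0.544) = 4.14.
Sequent-depth ratio: y₂/y₁ = ½[√(1 + 8Fr₁²) − 1] = ½[√138.3 − 1] = 5.38.
y₂ = 5.38 × 0.544 = 2.93 m.
q = V₁·y₁ = 9.57 × 0.544 = 5.21 m²/s.
V₂ = q/y₂ = 5.21/2.93 = 1.78 m/s.

V₂ = 1.78 m/s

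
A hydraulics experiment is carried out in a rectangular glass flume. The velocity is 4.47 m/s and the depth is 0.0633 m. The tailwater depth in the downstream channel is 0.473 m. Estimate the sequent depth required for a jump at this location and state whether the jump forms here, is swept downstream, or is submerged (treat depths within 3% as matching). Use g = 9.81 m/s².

Fr₁ = V₁/√(g·y₁) = 4.47/√(9.81×0.0633) = 5.67.
By Bélanger, y₂/y₁ = ½[√(1 + 8Fr₁²) − 1] = ½[√258.4 − 1] = 7.54.
y₂ = 7.54 × 0.0633 = 0.477 m.
Tailwater y_tw = 0.473 m: y_tw ≈ y₂, so the jump forms here.

y₂ = 0.477 m; the jump forms here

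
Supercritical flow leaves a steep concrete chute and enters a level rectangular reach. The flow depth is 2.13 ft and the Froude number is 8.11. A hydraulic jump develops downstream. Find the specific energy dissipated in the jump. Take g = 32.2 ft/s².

ΔE = 48.2 ft

Fr₁ = 8.11 (given).
By Bélanger, y₂/y₁ = ½[√(1 + 8Fr₁²) − 1] = ½[√527.2 − 1] = 11.0.
y₂ = 11.0 × 2.13 = 23.4 ft.
Head loss: ΔE = (y₂ − y₁)³/(4y₁y₂) = (23.4 − 2.13)³/(4×2.13×23.4) = 9606/199 = 48.2 ft.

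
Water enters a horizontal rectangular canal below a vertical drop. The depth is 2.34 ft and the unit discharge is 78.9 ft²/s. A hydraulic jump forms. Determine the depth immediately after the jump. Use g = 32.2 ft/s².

V₁ = q/y₁ = 78.9/2.34 = 33.7 ft/s. Fr₁ = V₁/√(g·y₁) = 33.7/√(32.2×2.34) = 3.88.
By Bélanger, y₂/y₁ = ½[√(1 + 8Fr₁²) − 1] = ½[√121.7 − 1] = 5.02.
y₂ = 5.02 × 2.34 = 11.7 ft.

y₂ = 11.7 ft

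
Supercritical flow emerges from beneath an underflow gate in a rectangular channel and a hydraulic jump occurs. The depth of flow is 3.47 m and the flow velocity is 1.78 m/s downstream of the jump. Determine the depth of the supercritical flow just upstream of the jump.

y₁ = 0.557 m

Fr₂ = V₂/√(g·y₂) = 1.78/√(9.81×3.47) = 0.305.
Applying the sequent-depth relation in reverse, y₁/y₂ = ½[√(1 + 8Fr₂²) − 1] = ½[√1.745 − 1] = 0.160.
y₁ = 0.160 × 3.47 = 0.557 m.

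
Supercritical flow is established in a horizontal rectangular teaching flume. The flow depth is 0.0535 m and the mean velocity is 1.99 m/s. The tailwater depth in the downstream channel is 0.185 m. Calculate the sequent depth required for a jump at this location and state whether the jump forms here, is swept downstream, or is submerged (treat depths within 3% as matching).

Fr₁ = V₁/√(g·y₁) = 1.99/√(9.81×0.0535) = 2.75.
By Bélanger, y₂/y₁ = ½[√(1 + 8Fr₁²) − 1] = ½[√61.36 − 1] = 3.42.
y₂ = 3.42 × 0.0535 = 0.183 m.
Tailwater y_tw = 0.185 m: y_tw ≈ y₂, so the jump forms here.

y₂ = 0.183 m; the jump forms here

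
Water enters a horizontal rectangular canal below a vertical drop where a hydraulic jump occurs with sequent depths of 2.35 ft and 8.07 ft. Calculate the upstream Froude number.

For a rectangular channel the momentum equation gives q² = ½·g·y₁·y₂·(y₁ + y₂) = ½×32.2×2.35×8.07×10.4 = 3182.
q = √3182 = 56.4 ft²/s.
V₁ = q/y₁ = 24.0 ft/s; Fr₁ = V₁/√(g·y₁) = 2.76.

Fr₁ = 2.76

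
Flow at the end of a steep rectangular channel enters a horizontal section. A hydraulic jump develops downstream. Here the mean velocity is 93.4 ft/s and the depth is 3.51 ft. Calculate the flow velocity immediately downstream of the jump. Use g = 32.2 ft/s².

Fr₁ = V₁/√(g·y₁) = 93.4/√(32.2×3.51) = 8.79.
From the momentum equation for a rectangular channel, y₂/y₁ = ½[√(1 + 8Fr₁²) − 1] = ½[√618.5 − 1] = 11.9.
y₂ = 11.9 × 3.51 = 41.9 ft.
q = V₁·y₁ = 93.4 × 3.51 = 328 ft²/s.
V₂ = q/y₂ = 328/41.9 = 7.83 ft/s.

V₂ = 7.83 ft/s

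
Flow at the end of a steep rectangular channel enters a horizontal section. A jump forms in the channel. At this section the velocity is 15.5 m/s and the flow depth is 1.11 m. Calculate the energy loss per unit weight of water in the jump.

Fr₁ = V₁/√(g·y₁) = 15.5/√(9.81×1.11) = 4.70.
Sequent-depth ratio: y₂/y₁ = ½[√(1 + 8Fr₁²) − 1] = ½[√177.5 − 1] = 6.16.
y₂ = 6.16 × 1.11 = 6.84 m.
Head loss: ΔE = (y₂ − y₁)³/(4y₁y₂) = (6.84 − 1.11)³/(4×1.11×6.84) = 188/30.4 = 6.19 m.

ΔE = 6.19 m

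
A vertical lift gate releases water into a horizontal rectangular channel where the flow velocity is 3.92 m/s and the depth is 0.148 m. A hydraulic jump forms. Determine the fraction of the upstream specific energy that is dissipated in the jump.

ΔE/E₁ = 0.295 (29.5%)

Fr₁ = V₁/√(g·y₁) = 3.92/√(9.81×0.148) = 3.25.
Bélanger equation: y₂/y₁ = ½[√(1 + 8Fr₁²) − 1] = ½[√85.67 − 1] = 4.13.
y₂ = 4.13 × 0.148 = 0.611 m.
E₁ = y₁ + V₁²/2g = 0.931 m. ΔE = (y₂ − y₁)³/(4y₁y₂) = 0.274 m. ΔE/E₁ = 0.274/0.931 = 0.295.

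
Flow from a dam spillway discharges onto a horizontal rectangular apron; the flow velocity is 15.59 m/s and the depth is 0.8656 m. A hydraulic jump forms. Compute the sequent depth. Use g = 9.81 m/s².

y₂ = 6.131 m

Fr₁ = V₁/√(g·y₁) = 15.59/√(9.81×0.8656) = 5.350.
Conjugate-depth relation: y₂/y₁ = ½[√(1 + 8Fr₁²) − 1] = ½[√229.98 − 1] = 7.083.
y₂ = 7.083 × 0.8656 = 6.131 m.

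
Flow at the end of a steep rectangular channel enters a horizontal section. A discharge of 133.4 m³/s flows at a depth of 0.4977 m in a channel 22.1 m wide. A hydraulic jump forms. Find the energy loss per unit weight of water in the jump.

ΔE = 4.231 m

q = Q/b = 133.4/22.1 = 6.036 m²/s; V₁ = q/y₁ = 12.13 m/s. Fr₁ = V₁/√(g·y₁) = 5.489.
Sequent-depth ratio: y₂/y₁ = ½[√(1 + 8Fr₁²) − 1] = ½[√242.02 − 1] = 7.278.
y₂ = 7.278 × 0.4977 = 3.622 m.
Head loss: ΔE = (y₂ − y₁)³/(4y₁y₂) = (3.622 − 0.4977)³/(4×0.4977×3.622) = 30.51/7.212 = 4.231 m.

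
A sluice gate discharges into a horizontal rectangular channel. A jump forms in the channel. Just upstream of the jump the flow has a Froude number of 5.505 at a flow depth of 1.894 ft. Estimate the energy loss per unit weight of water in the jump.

ΔE = 16.23 ft

Fr₁ = 5.505 (given).
Bélanger equation: y₂/y₁ = ½[√(1 + 8Fr₁²) − 1] = ½[√243.44 − 1] = 7.301.
y₂ = 7.301 × 1.894 = 13.83 ft.
V₁ = Fr₁·√(g·y₁) = 5.505×√(32.2×1.894) = 42.99 ft/s; q = V₁·y₁ = 81.42 ft²/s. V₂ = q/y₂ = 81.42/13.83 = 5.888 ft/s. E₁ = y₁ + V₁²/2g = 30.59 ft; E₂ = y₂ + V₂²/2g = 14.37 ft. ΔE = E₁ − E₂ = 16.23 ft.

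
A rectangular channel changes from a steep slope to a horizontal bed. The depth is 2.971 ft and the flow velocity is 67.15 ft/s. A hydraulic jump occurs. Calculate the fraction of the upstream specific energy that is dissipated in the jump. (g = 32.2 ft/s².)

Fr₁ = V₁/√(g·y₁) = 67.15/√(32.2×2.971) = 6.865.
By Bélanger, y₂/y₁ = ½[√(1 + 8Fr₁²) − 1] = ½[√378.07 − 1] = 9.222.
y₂ = 9.222 × 2.971 = 27.40 ft.
E₁ = y₁ + V₁²/2g = 72.99 ft. ΔE = (y₂ − y₁)³/(4y₁y₂) = 44.77 ft. ΔE/E₁ = 44.77/72.99 = 0.613.

ΔE/E₁ = 0.613 (61.3%)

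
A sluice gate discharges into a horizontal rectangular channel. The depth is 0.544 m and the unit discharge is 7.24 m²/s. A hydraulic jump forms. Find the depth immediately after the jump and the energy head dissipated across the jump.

y₂ = 4.17 m; ΔE = 5.25 m

V₁ = q/y₁ = 7.24/0.544 = 13.3 m/s. Fr₁ = V₁/√(g·y₁) = 13.3/√(9.81×0.544) = 5.76.
Conjugate-depth relation: y₂/y₁ = ½[√(1 + 8Fr₁²) − 1] = ½[√266.5 − 1] = 7.66.
y₂ = 7.66 × 0.544 = 4.17 m.
Head loss: ΔE = (y₂ − y₁)³/(4y₁y₂) = (4.17 − 0.544)³/(4×0.544×4.17) = 47.6/9.07 = 5.25 m.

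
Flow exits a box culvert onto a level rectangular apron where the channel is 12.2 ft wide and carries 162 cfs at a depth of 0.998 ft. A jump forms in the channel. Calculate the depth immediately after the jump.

y₂ = 2.85 ft

q = Q/b = 162/12.2 = 13.3 ft²/s; V₁ = q/y₁ = 13.3 ft/s. Fr₁ = V₁/√(g·y₁) = 2.35.
Bélanger equation: y₂/y₁ = ½[√(1 + 8Fr₁²) − 1] = ½[√45.07 − 1] = 2.86.
y₂ = 2.86 × 0.998 = 2.85 ft.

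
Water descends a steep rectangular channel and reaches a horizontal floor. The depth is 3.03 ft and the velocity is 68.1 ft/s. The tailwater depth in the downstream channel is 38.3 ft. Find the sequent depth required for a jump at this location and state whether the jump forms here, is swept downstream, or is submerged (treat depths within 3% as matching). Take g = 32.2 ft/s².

Fr₁ = V₁/√(g·y₁) = 68.1/√(32.2×3.03) = 6.89.
By Bélanger, y₂/y₁ = ½[√(1 + 8Fr₁²) − 1] = ½[√381.3 − 1] = 9.26.
y₂ = 9.26 × 3.03 = 28.1 ft.
Tailwater y_tw = 38.3 ft: y_tw > y₂, so the jump is submerged.

y₂ = 28.1 ft; the jump is submerged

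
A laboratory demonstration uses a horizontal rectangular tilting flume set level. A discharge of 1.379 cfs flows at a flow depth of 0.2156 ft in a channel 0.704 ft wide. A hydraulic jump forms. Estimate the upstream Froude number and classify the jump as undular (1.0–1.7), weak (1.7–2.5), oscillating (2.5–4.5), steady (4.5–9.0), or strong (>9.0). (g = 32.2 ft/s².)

q = Q/b = 1.379/0.704 = 1.959 ft²/s; V₁ = q/y₁ = 9.085 ft/s. Fr₁ = V₁/√(g·y₁) = 3.448.
Fr₁ = 3.448 lies in the oscillating range.

Fr₁ = 3.448; oscillating jump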